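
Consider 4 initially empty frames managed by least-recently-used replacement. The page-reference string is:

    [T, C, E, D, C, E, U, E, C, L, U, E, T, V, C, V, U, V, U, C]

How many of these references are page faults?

T: miss, frames [T]
C: miss, frames [T, C]
E: miss, frames [T, C, E]
D: miss, frames [T, C, E, D]
C: hit
E: hit
U: miss, evict T, frames [D, C, E, U]
E: hit
C: hit
L: miss, evict D, frames [U, E, C, L]
U: hit
E: hit
T: miss, evict C, frames [L, U, E, T]
V: miss, evict L, frames [U, E, T, V]
C: miss, evict U, frames [E, T, V, C]
V: hit
U: miss, evict E, frames [T, C, V, U]
V: hit
U: hit
C: hit
Page faults: 10.

10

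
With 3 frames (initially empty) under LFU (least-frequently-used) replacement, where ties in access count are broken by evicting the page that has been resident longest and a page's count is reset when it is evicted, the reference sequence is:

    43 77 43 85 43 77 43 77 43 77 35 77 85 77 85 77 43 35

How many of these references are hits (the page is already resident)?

12

43: fault, frames [43]
77: fault, frames [43, 77]
43: hit
85: fault, frames [43, 77, 85]
43: hit
77: hit
43: hit
77: hit
43: hit
77: hit
35: fault, evict 85, frames [43, 77, 35]
77: hit
85: fault, evict 35, frames [43, 77, 85]
77: hit
85: hit
77: hit
43: hit
35: fault, evict 85, frames [43, 77, 35]
Hits: 12.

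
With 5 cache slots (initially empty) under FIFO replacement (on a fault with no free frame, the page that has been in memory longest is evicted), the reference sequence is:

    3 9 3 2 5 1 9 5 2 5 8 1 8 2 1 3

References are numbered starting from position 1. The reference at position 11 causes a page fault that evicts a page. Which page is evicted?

3

pos 1: 3 -> fault, frames {3}
pos 2: 9 -> fault, frames {3,9}
pos 3: 3 -> hit
pos 4: 2 -> fault, frames {3,9,2}
pos 5: 5 -> fault, frames {3,9,2,5}
pos 6: 1 -> fault, frames {3,9,2,5,1}
pos 7: 9 -> hit
pos 8: 5 -> hit
pos 9: 2 -> hit
pos 10: 5 -> hit
pos 11: 8 -> fault, evict 3, frames {9,2,5,1,8}
At position 11, page 3 is evicted.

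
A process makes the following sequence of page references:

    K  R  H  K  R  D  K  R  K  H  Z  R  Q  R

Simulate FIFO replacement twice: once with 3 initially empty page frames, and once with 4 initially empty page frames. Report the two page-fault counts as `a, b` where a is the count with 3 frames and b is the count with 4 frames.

3 frames: F F F . . F F F . F F . F F → 10 faults.
4 frames: F F F . . F . . . . F . F F → 7 faults.
7 < 10: adding a frame reduced faults, as is typical.

10, 7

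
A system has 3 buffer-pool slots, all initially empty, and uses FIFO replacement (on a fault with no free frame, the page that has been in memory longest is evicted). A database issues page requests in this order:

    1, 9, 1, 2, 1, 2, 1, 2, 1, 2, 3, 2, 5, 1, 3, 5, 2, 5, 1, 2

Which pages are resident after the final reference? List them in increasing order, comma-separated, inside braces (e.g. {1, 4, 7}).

{1, 2, 5}

1 → fault, frames [1]
9 → fault, frames [1, 9]
1 → hit
2 → fault, frames [1, 9, 2]
1 → hit
2 → hit
1 → hit
2 → hit
1 → hit
2 → hit
3 → fault, evict 1, frames [9, 2, 3]
2 → hit
5 → fault, evict 9, frames [2, 3, 5]
1 → fault, evict 2, frames [3, 5, 1]
3 → hit
5 → hit
2 → fault, evict 3, frames [5, 1, 2]
5 → hit
1 → hit
2 → hit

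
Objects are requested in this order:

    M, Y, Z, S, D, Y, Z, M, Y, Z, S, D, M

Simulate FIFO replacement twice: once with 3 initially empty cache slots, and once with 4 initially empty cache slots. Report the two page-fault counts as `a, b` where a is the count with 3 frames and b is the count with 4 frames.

3 frames: F F F F F F F F . . F F . → 10 faults.
4 frames: F F F F F . . F F F F F F → 11 faults.
11 > 10: adding a frame increased faults — Belady's anomaly.

10, 11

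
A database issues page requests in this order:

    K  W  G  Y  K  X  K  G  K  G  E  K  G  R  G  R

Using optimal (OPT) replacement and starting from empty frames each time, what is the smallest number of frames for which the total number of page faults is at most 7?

3

f=1: 16 faults
f=2: 9 faults
f=3: 7 faults
f=4: 7 faults
f=5: 7 faults
f=6: 7 faults
f=7: 7 faults
Smallest f with faults ≤ 7 is 3.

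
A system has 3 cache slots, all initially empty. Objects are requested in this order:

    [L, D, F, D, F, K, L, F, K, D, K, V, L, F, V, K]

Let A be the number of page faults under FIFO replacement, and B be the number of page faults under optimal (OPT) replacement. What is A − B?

Under FIFO: F F F . . F F . . F . F . F . F → 9 faults.
Under OPT: F F F . . F . . . F . F . F . . → 7 faults.
A − B = 9 − 7 = 2.

2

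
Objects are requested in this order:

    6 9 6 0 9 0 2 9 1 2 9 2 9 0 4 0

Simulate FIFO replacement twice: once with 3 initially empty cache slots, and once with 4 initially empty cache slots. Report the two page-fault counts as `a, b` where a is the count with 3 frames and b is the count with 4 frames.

8, 6

3 frames: F F . F . . F . F . F . . F F . → 8 faults.
4 frames: F F . F . . F . F . . . . . F . → 6 faults.
6 < 8: adding a frame reduced faults, as is typical.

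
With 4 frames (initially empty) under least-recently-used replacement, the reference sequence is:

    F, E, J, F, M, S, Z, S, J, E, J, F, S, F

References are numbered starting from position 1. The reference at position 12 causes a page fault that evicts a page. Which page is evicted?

Z

pos 1: F: fault, frames (F)
pos 2: E: fault, frames (F E)
pos 3: J: fault, frames (F E J)
pos 4: F: hit
pos 5: M: fault, frames (E J F M)
pos 6: S: fault, evict E, frames (J F M S)
pos 7: Z: fault, evict J, frames (F M S Z)
pos 8: S: hit
pos 9: J: fault, evict F, frames (M Z S J)
pos 10: E: fault, evict M, frames (Z S J E)
pos 11: J: hit
pos 12: F: fault, evict Z, frames (S E J F)
At position 12, page Z is evicted.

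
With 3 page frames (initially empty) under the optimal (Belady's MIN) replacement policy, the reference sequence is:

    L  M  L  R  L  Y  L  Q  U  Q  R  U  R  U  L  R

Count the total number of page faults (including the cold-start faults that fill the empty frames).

7

L -> miss, frames {L}
M -> miss, frames {L,M}
L -> hit
R -> miss, frames {L,M,R}
L -> hit
Y -> miss, evict M, frames {L,R,Y}
L -> hit
Q -> miss, evict Y, frames {L,R,Q}
U -> miss, evict L, frames {R,Q,U}
Q -> hit
R -> hit
U -> hit
R -> hit
U -> hit
L -> miss, evict U, frames {R,Q,L}
R -> hit
Page faults: 7.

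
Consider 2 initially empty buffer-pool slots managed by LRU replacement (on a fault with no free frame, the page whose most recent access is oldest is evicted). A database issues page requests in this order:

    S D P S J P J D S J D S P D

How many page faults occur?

S: fault, frames {S}
D: fault, frames {S,D}
P: fault, evict S, frames {D,P}
S: fault, evict D, frames {P,S}
J: fault, evict P, frames {S,J}
P: fault, evict S, frames {J,P}
J: hit
D: fault, evict P, frames {J,D}
S: fault, evict J, frames {D,S}
J: fault, evict D, frames {S,J}
D: fault, evict S, frames {J,D}
S: fault, evict J, frames {D,S}
P: fault, evict D, frames {S,P}
D: fault, evict S, frames {P,D}
Page faults: 13.

13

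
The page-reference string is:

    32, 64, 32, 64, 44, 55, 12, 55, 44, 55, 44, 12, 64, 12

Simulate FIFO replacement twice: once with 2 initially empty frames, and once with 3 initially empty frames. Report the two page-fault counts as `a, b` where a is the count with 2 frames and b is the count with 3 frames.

2 frames: F F . . F F F . F F . F F . → 9 faults.
3 frames: F F . . F F F . . . . . F . → 6 faults.
6 < 9: adding a frame reduced faults, as is typical.

9, 6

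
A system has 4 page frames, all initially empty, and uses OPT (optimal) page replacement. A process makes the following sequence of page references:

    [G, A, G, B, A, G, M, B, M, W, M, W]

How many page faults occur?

G: fault, frames {G}
A: fault, frames {G,A}
G: hit
B: fault, frames {G,A,B}
A: hit
G: hit
M: fault, frames {G,A,B,M}
B: hit
M: hit
W: fault, evict B, frames {G,A,M,W}
M: hit
W: hit
Page faults: 5.

5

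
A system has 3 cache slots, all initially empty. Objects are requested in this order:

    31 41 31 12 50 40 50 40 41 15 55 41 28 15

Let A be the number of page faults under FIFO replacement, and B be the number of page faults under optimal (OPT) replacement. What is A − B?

Under FIFO: F F . F F F . . F F F . F . → 9 faults.
Under OPT: F F . F F F . . . F F . F . → 8 faults.
A − B = 9 − 8 = 1.

1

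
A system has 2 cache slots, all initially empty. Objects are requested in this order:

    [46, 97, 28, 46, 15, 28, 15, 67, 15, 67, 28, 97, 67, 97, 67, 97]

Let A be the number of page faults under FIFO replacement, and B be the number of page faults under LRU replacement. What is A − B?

1

Under FIFO: F F F F F F . F F . F F F . . . → 11 faults.
Under LRU: F F F F F F . F . . F F F . . . → 10 faults.
A − B = 11 − 10 = 1.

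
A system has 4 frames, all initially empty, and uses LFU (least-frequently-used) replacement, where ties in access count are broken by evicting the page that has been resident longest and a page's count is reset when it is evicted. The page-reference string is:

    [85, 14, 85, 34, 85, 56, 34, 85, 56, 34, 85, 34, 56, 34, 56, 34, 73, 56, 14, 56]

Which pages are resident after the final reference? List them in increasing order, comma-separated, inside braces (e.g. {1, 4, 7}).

85 -> fault, frames {85}
14 -> fault, frames {85,14}
85 -> hit
34 -> fault, frames {85,14,34}
85 -> hit
56 -> fault, frames {85,14,34,56}
34 -> hit
85 -> hit
56 -> hit
34 -> hit
85 -> hit
34 -> hit
56 -> hit
34 -> hit
56 -> hit
34 -> hit
73 -> fault, evict 14, frames {85,34,56,73}
56 -> hit
14 -> fault, evict 73, frames {85,34,56,14}
56 -> hit

{14, 34, 56, 85}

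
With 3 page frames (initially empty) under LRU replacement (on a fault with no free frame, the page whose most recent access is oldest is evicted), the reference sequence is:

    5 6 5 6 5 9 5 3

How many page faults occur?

5: fault, frames {5}
6: fault, frames {5,6}
5: hit
6: hit
5: hit
9: fault, frames {6,5,9}
5: hit
3: fault, evict 6, frames {9,5,3}
Page faults: 4.

4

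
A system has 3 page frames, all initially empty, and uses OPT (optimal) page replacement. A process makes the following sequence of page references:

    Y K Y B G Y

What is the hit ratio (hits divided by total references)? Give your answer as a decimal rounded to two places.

Y: miss, frames {Y}
K: miss, frames {Y,K}
Y: hit
B: miss, frames {Y,K,B}
G: miss, evict B, frames {Y,K,G}
Y: hit
Hits: 2 of 6 references → 2/6 = 0.3333.

0.33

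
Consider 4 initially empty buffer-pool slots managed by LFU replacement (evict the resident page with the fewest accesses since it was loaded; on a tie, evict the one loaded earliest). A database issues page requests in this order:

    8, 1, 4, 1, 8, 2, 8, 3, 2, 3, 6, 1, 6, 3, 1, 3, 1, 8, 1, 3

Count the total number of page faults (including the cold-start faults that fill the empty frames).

9

8 → fault, frames (8)
1 → fault, frames (8 1)
4 → fault, frames (8 1 4)
1 → hit
8 → hit
2 → fault, frames (8 1 4 2)
8 → hit
3 → fault, evict 4, frames (8 1 2 3)
2 → hit
3 → hit
6 → fault, evict 1, frames (8 2 3 6)
1 → fault, evict 6, frames (8 2 3 1)
6 → fault, evict 1, frames (8 2 3 6)
3 → hit
1 → fault, evict 6, frames (8 2 3 1)
3 → hit
1 → hit
8 → hit
1 → hit
3 → hit
Page faults: 9.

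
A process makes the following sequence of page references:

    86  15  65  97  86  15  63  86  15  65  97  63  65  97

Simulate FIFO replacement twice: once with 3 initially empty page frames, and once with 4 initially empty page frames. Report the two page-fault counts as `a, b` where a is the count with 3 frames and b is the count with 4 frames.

3 frames: F F F F F F F . . F F . . . → 9 faults.
4 frames: F F F F . . F F F F F F . . → 10 faults.
10 > 9: adding a frame increased faults — Belady's anomaly.

9, 10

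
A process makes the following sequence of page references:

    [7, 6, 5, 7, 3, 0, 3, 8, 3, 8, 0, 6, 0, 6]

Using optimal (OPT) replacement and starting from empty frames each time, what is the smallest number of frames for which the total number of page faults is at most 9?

f=1: 14 faults
f=2: 8 faults
f=3: 7 faults
f=4: 6 faults
f=5: 6 faults
f=6: 6 faults
Smallest f with faults ≤ 9 is 2.

2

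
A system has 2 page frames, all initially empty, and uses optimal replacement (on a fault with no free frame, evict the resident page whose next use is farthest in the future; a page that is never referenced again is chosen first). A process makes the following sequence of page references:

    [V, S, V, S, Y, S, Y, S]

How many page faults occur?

V: miss, frames (V)
S: miss, frames (V S)
V: hit
S: hit
Y: miss, evict V, frames (S Y)
S: hit
Y: hit
S: hit
Page faults: 3.

3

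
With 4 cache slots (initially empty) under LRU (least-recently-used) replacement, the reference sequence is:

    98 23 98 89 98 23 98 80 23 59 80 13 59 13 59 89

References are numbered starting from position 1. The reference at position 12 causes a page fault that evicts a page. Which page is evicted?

98

pos 1: 98 -> fault, frames (98)
pos 2: 23 -> fault, frames (98 23)
pos 3: 98 -> hit
pos 4: 89 -> fault, frames (23 98 89)
pos 5: 98 -> hit
pos 6: 23 -> hit
pos 7: 98 -> hit
pos 8: 80 -> fault, frames (89 23 98 80)
pos 9: 23 -> hit
pos 10: 59 -> fault, evict 89, frames (98 80 23 59)
pos 11: 80 -> hit
pos 12: 13 -> fault, evict 98, frames (23 59 80 13)
At position 12, page 98 is evicted.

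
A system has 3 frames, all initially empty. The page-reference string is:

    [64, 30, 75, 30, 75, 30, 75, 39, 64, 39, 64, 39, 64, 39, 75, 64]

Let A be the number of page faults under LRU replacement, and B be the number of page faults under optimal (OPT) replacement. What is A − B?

1

Under LRU: F F F . . . . F F . . . . . . . → 5 faults.
Under OPT: F F F . . . . F . . . . . . . . → 4 faults.
A − B = 5 − 4 = 1.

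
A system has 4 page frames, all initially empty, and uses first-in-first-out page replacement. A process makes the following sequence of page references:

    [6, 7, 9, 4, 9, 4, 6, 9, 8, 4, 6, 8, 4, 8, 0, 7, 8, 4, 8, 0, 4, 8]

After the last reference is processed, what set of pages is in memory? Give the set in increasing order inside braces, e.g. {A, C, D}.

6 -> miss, frames [6]
7 -> miss, frames [6, 7]
9 -> miss, frames [6, 7, 9]
4 -> miss, frames [6, 7, 9, 4]
9 -> hit
4 -> hit
6 -> hit
9 -> hit
8 -> miss, evict 6, frames [7, 9, 4, 8]
4 -> hit
6 -> miss, evict 7, frames [9, 4, 8, 6]
8 -> hit
4 -> hit
8 -> hit
0 -> miss, evict 9, frames [4, 8, 6, 0]
7 -> miss, evict 4, frames [8, 6, 0, 7]
8 -> hit
4 -> miss, evict 8, frames [6, 0, 7, 4]
8 -> miss, evict 6, frames [0, 7, 4, 8]
0 -> hit
4 -> hit
8 -> hit

{0, 4, 7, 8}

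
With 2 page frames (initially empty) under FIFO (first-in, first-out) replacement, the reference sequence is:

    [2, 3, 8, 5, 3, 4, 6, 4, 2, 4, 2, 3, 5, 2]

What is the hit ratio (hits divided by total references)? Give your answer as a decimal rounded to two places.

2 -> fault, frames (2)
3 -> fault, frames (2 3)
8 -> fault, evict 2, frames (3 8)
5 -> fault, evict 3, frames (8 5)
3 -> fault, evict 8, frames (5 3)
4 -> fault, evict 5, frames (3 4)
6 -> fault, evict 3, frames (4 6)
4 -> hit
2 -> fault, evict 4, frames (6 2)
4 -> fault, evict 6, frames (2 4)
2 -> hit
3 -> fault, evict 2, frames (4 3)
5 -> fault, evict 4, frames (3 5)
2 -> fault, evict 3, frames (5 2)
Hits: 2 of 14 references → 2/14 = 0.1429.

0.14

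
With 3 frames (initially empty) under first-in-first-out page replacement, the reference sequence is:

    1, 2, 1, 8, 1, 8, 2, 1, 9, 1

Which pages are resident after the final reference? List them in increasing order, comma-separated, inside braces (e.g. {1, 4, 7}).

{1, 8, 9}

1: miss, frames (1)
2: miss, frames (1 2)
1: hit
8: miss, frames (1 2 8)
1: hit
8: hit
2: hit
1: hit
9: miss, evict 1, frames (2 8 9)
1: miss, evict 2, frames (8 9 1)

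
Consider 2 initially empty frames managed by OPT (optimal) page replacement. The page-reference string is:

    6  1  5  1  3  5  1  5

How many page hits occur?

6 → miss, frames [6]
1 → miss, frames [6, 1]
5 → miss, evict 6, frames [1, 5]
1 → hit
3 → miss, evict 1, frames [5, 3]
5 → hit
1 → miss, evict 3, frames [5, 1]
5 → hit
Hits: 3.

3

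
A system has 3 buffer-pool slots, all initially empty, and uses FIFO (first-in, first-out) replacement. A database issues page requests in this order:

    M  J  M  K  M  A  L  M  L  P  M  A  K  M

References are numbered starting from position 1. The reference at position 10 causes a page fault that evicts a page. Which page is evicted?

A

pos 1: M: fault, frames {M}
pos 2: J: fault, frames {M,J}
pos 3: M: hit
pos 4: K: fault, frames {M,J,K}
pos 5: M: hit
pos 6: A: fault, evict M, frames {J,K,A}
pos 7: L: fault, evict J, frames {K,A,L}
pos 8: M: fault, evict K, frames {A,L,M}
pos 9: L: hit
pos 10: P: fault, evict A, frames {L,M,P}
At position 10, page A is evicted.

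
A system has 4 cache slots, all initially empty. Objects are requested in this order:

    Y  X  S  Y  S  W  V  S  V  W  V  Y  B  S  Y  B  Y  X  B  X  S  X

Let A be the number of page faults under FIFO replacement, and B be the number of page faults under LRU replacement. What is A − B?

1

Under FIFO: F F F . . F F . . . . F F F . . . F . . . . → 9 faults.
Under LRU: F F F . . F F . . . . . F F . . . F . . . . → 8 faults.
A − B = 9 − 8 = 1.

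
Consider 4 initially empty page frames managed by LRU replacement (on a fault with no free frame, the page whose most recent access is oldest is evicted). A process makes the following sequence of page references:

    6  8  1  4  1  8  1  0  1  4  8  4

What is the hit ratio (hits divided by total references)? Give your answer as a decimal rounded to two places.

0.58

6 -> miss, frames (6)
8 -> miss, frames (6 8)
1 -> miss, frames (6 8 1)
4 -> miss, frames (6 8 1 4)
1 -> hit
8 -> hit
1 -> hit
0 -> miss, evict 6, frames (4 8 1 0)
1 -> hit
4 -> hit
8 -> hit
4 -> hit
Hits: 7 of 12 references → 7/12 = 0.5833.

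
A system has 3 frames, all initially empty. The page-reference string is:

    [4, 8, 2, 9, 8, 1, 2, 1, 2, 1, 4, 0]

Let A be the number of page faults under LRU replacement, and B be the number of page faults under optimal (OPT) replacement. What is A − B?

Under LRU: F F F F . F F . . . F F → 8 faults.
Under OPT: F F F F . F . . . . F F → 7 faults.
A − B = 8 − 7 = 1.

1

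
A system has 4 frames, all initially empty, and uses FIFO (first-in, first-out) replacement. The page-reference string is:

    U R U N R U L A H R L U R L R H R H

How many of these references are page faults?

9

U: miss, frames {U}
R: miss, frames {U,R}
U: hit
N: miss, frames {U,R,N}
R: hit
U: hit
L: miss, frames {U,R,N,L}
A: miss, evict U, frames {R,N,L,A}
H: miss, evict R, frames {N,L,A,H}
R: miss, evict N, frames {L,A,H,R}
L: hit
U: miss, evict L, frames {A,H,R,U}
R: hit
L: miss, evict A, frames {H,R,U,L}
R: hit
H: hit
R: hit
H: hit
Page faults: 9.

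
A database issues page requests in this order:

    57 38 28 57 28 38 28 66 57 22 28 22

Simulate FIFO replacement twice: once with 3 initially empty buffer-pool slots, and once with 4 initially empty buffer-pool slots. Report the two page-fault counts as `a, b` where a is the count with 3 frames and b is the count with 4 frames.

3 frames: F F F . . . . F F F F . → 7 faults.
4 frames: F F F . . . . F . F . . → 5 faults.
5 < 7: adding a frame reduced faults, as is typical.

7, 5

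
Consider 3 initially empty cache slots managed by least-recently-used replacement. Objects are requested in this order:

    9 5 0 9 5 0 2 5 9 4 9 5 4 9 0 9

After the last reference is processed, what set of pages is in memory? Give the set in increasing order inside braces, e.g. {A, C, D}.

9 -> fault, frames [9]
5 -> fault, frames [9, 5]
0 -> fault, frames [9, 5, 0]
9 -> hit
5 -> hit
0 -> hit
2 -> fault, evict 9, frames [5, 0, 2]
5 -> hit
9 -> fault, evict 0, frames [2, 5, 9]
4 -> fault, evict 2, frames [5, 9, 4]
9 -> hit
5 -> hit
4 -> hit
9 -> hit
0 -> fault, evict 5, frames [4, 9, 0]
9 -> hit

{0, 4, 9}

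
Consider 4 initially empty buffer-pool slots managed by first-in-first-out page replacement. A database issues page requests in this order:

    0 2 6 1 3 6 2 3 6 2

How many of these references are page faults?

5

0 -> fault, frames (0)
2 -> fault, frames (0 2)
6 -> fault, frames (0 2 6)
1 -> fault, frames (0 2 6 1)
3 -> fault, evict 0, frames (2 6 1 3)
6 -> hit
2 -> hit
3 -> hit
6 -> hit
2 -> hit
Page faults: 5.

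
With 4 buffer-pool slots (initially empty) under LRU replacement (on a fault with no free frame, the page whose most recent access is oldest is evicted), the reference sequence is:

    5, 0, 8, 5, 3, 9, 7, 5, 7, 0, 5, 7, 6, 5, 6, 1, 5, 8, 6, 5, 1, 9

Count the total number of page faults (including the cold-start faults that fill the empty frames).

11

5 -> fault, frames [5]
0 -> fault, frames [5, 0]
8 -> fault, frames [5, 0, 8]
5 -> hit
3 -> fault, frames [0, 8, 5, 3]
9 -> fault, evict 0, frames [8, 5, 3, 9]
7 -> fault, evict 8, frames [5, 3, 9, 7]
5 -> hit
7 -> hit
0 -> fault, evict 3, frames [9, 5, 7, 0]
5 -> hit
7 -> hit
6 -> fault, evict 9, frames [0, 5, 7, 6]
5 -> hit
6 -> hit
1 -> fault, evict 0, frames [7, 5, 6, 1]
5 -> hit
8 -> fault, evict 7, frames [6, 1, 5, 8]
6 -> hit
5 -> hit
1 -> hit
9 -> fault, evict 8, frames [6, 5, 1, 9]
Page faults: 11.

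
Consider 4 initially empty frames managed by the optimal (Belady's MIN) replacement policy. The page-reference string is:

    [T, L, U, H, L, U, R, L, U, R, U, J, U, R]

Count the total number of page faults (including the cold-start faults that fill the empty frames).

6

T → miss, frames (T)
L → miss, frames (T L)
U → miss, frames (T L U)
H → miss, frames (T L U H)
L → hit
U → hit
R → miss, evict H, frames (T L U R)
L → hit
U → hit
R → hit
U → hit
J → miss, evict L, frames (T U R J)
U → hit
R → hit
Page faults: 6.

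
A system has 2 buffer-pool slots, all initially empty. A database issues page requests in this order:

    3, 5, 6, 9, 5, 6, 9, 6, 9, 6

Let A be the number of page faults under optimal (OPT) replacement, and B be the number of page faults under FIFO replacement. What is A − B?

Under OPT: F F F F . F . . . . → 5 faults.
Under FIFO: F F F F F F F . . . → 7 faults.
A − B = 5 − 7 = -2.

-2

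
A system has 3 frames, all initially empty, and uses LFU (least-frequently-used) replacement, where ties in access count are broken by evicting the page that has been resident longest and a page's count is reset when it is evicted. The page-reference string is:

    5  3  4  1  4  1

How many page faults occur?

5 -> fault, frames [5]
3 -> fault, frames [5, 3]
4 -> fault, frames [5, 3, 4]
1 -> fault, evict 5, frames [3, 4, 1]
4 -> hit
1 -> hit
Page faults: 4.

4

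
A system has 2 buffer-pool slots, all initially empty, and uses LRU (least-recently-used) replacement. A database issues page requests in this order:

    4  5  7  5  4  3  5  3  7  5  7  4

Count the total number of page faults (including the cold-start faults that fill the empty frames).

4: miss, frames {4}
5: miss, frames {4,5}
7: miss, evict 4, frames {5,7}
5: hit
4: miss, evict 7, frames {5,4}
3: miss, evict 5, frames {4,3}
5: miss, evict 4, frames {3,5}
3: hit
7: miss, evict 5, frames {3,7}
5: miss, evict 3, frames {7,5}
7: hit
4: miss, evict 5, frames {7,4}
Page faults: 9.

9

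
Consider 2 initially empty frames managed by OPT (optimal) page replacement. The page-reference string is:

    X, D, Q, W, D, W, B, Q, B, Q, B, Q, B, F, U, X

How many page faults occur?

X -> fault, frames [X]
D -> fault, frames [X, D]
Q -> fault, evict X, frames [D, Q]
W -> fault, evict Q, frames [D, W]
D -> hit
W -> hit
B -> fault, evict W, frames [D, B]
Q -> fault, evict D, frames [B, Q]
B -> hit
Q -> hit
B -> hit
Q -> hit
B -> hit
F -> fault, evict Q, frames [B, F]
U -> fault, evict F, frames [B, U]
X -> fault, evict U, frames [B, X]
Page faults: 9.

9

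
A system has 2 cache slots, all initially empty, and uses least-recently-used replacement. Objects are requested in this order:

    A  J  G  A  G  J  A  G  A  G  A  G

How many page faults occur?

A: miss, frames (A)
J: miss, frames (A J)
G: miss, evict A, frames (J G)
A: miss, evict J, frames (G A)
G: hit
J: miss, evict A, frames (G J)
A: miss, evict G, frames (J A)
G: miss, evict J, frames (A G)
A: hit
G: hit
A: hit
G: hit
Page faults: 7.

7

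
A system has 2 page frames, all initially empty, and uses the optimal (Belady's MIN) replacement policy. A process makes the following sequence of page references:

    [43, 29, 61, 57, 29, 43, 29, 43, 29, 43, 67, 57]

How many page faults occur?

43 → fault, frames (43)
29 → fault, frames (43 29)
61 → fault, evict 43, frames (29 61)
57 → fault, evict 61, frames (29 57)
29 → hit
43 → fault, evict 57, frames (29 43)
29 → hit
43 → hit
29 → hit
43 → hit
67 → fault, evict 43, frames (29 67)
57 → fault, evict 67, frames (29 57)
Page faults: 7.

7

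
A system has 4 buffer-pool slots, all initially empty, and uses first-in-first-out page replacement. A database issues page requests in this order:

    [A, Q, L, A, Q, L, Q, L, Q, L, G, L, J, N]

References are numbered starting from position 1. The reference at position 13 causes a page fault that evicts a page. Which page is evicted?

A

pos 1: A -> fault, frames [A]
pos 2: Q -> fault, frames [A, Q]
pos 3: L -> fault, frames [A, Q, L]
pos 4: A -> hit
pos 5: Q -> hit
pos 6: L -> hit
pos 7: Q -> hit
pos 8: L -> hit
pos 9: Q -> hit
pos 10: L -> hit
pos 11: G -> fault, frames [A, Q, L, G]
pos 12: L -> hit
pos 13: J -> fault, evict A, frames [Q, L, G, J]
At position 13, page A is evicted.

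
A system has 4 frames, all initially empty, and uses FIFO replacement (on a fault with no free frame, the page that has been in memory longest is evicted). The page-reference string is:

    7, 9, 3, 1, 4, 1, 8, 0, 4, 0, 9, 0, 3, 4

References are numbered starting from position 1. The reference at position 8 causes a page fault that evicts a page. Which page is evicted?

pos 1: 7 → fault, frames {7}
pos 2: 9 → fault, frames {7,9}
pos 3: 3 → fault, frames {7,9,3}
pos 4: 1 → fault, frames {7,9,3,1}
pos 5: 4 → fault, evict 7, frames {9,3,1,4}
pos 6: 1 → hit
pos 7: 8 → fault, evict 9, frames {3,1,4,8}
pos 8: 0 → fault, evict 3, frames {1,4,8,0}
At position 8, page 3 is evicted.

3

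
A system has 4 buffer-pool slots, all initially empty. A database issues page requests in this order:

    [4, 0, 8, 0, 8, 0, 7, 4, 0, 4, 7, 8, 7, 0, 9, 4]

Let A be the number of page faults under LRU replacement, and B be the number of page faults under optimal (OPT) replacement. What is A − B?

Under LRU: F F F . . . F . . . . . . . F F → 6 faults.
Under OPT: F F F . . . F . . . . . . . F . → 5 faults.
A − B = 6 − 5 = 1.

1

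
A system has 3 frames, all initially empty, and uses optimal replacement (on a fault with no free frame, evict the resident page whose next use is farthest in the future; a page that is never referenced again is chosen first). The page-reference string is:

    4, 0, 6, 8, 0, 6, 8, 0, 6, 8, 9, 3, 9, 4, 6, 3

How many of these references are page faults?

7

4: miss, frames {4}
0: miss, frames {4,0}
6: miss, frames {4,0,6}
8: miss, evict 4, frames {0,6,8}
0: hit
6: hit
8: hit
0: hit
6: hit
8: hit
9: miss, evict 8, frames {0,6,9}
3: miss, evict 0, frames {6,9,3}
9: hit
4: miss, evict 9, frames {6,3,4}
6: hit
3: hit
Page faults: 7.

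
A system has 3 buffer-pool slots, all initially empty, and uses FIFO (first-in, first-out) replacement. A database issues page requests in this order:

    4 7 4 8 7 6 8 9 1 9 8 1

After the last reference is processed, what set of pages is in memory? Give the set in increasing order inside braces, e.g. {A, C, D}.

4 → fault, frames {4}
7 → fault, frames {4,7}
4 → hit
8 → fault, frames {4,7,8}
7 → hit
6 → fault, evict 4, frames {7,8,6}
8 → hit
9 → fault, evict 7, frames {8,6,9}
1 → fault, evict 8, frames {6,9,1}
9 → hit
8 → fault, evict 6, frames {9,1,8}
1 → hit

{1, 8, 9}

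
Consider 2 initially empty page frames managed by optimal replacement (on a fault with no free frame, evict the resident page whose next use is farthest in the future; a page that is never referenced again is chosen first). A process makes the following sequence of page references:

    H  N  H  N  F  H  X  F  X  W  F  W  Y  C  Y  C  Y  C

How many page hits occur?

11

H: miss, frames (H)
N: miss, frames (H N)
H: hit
N: hit
F: miss, evict N, frames (H F)
H: hit
X: miss, evict H, frames (F X)
F: hit
X: hit
W: miss, evict X, frames (F W)
F: hit
W: hit
Y: miss, evict W, frames (F Y)
C: miss, evict F, frames (Y C)
Y: hit
C: hit
Y: hit
C: hit
Hits: 11.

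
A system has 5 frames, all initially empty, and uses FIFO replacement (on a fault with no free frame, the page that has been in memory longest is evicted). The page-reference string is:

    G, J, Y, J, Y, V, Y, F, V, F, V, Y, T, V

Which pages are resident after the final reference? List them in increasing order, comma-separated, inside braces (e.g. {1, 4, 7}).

G → fault, frames [G]
J → fault, frames [G, J]
Y → fault, frames [G, J, Y]
J → hit
Y → hit
V → fault, frames [G, J, Y, V]
Y → hit
F → fault, frames [G, J, Y, V, F]
V → hit
F → hit
V → hit
Y → hit
T → fault, evict G, frames [J, Y, V, F, T]
V → hit

{F, J, T, V, Y}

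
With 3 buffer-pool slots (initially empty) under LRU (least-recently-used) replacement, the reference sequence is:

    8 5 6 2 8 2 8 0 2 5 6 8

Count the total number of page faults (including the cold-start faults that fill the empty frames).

8: miss, frames (8)
5: miss, frames (8 5)
6: miss, frames (8 5 6)
2: miss, evict 8, frames (5 6 2)
8: miss, evict 5, frames (6 2 8)
2: hit
8: hit
0: miss, evict 6, frames (2 8 0)
2: hit
5: miss, evict 8, frames (0 2 5)
6: miss, evict 0, frames (2 5 6)
8: miss, evict 2, frames (5 6 8)
Page faults: 9.

9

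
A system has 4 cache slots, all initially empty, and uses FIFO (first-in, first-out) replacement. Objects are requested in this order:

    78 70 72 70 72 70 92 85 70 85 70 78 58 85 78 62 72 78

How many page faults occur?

9

78 → fault, frames {78}
70 → fault, frames {78,70}
72 → fault, frames {78,70,72}
70 → hit
72 → hit
70 → hit
92 → fault, frames {78,70,72,92}
85 → fault, evict 78, frames {70,72,92,85}
70 → hit
85 → hit
70 → hit
78 → fault, evict 70, frames {72,92,85,78}
58 → fault, evict 72, frames {92,85,78,58}
85 → hit
78 → hit
62 → fault, evict 92, frames {85,78,58,62}
72 → fault, evict 85, frames {78,58,62,72}
78 → hit
Page faults: 9.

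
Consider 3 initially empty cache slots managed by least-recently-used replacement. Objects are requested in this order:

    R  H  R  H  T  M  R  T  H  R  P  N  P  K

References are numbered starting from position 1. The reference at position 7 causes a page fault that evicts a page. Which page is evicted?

pos 1: R → fault, frames [R]
pos 2: H → fault, frames [R, H]
pos 3: R → hit
pos 4: H → hit
pos 5: T → fault, frames [R, H, T]
pos 6: M → fault, evict R, frames [H, T, M]
pos 7: R → fault, evict H, frames [T, M, R]
At position 7, page H is evicted.

H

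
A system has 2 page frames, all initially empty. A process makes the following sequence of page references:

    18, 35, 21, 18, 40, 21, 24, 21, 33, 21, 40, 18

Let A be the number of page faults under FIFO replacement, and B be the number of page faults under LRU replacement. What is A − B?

1

Under FIFO: F F F F F F F . F F F F → 11 faults.
Under LRU: F F F F F F F . F . F F → 10 faults.
A − B = 11 − 10 = 1.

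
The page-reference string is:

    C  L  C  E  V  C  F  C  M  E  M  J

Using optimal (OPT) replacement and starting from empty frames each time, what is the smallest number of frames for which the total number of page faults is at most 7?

3

f=1: 12 faults
f=2: 8 faults
f=3: 7 faults
f=4: 7 faults
f=5: 7 faults
f=6: 7 faults
f=7: 7 faults
Smallest f with faults ≤ 7 is 3.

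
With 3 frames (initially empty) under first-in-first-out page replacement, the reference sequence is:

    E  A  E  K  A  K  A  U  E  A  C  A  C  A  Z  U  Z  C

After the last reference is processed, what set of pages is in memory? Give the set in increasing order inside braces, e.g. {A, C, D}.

{C, U, Z}

E: miss, frames (E)
A: miss, frames (E A)
E: hit
K: miss, frames (E A K)
A: hit
K: hit
A: hit
U: miss, evict E, frames (A K U)
E: miss, evict A, frames (K U E)
A: miss, evict K, frames (U E A)
C: miss, evict U, frames (E A C)
A: hit
C: hit
A: hit
Z: miss, evict E, frames (A C Z)
U: miss, evict A, frames (C Z U)
Z: hit
C: hit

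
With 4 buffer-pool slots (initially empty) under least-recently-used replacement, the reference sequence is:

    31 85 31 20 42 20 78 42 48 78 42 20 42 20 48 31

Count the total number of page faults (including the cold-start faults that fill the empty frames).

7

31 -> miss, frames {31}
85 -> miss, frames {31,85}
31 -> hit
20 -> miss, frames {85,31,20}
42 -> miss, frames {85,31,20,42}
20 -> hit
78 -> miss, evict 85, frames {31,42,20,78}
42 -> hit
48 -> miss, evict 31, frames {20,78,42,48}
78 -> hit
42 -> hit
20 -> hit
42 -> hit
20 -> hit
48 -> hit
31 -> miss, evict 78, frames {42,20,48,31}
Page faults: 7.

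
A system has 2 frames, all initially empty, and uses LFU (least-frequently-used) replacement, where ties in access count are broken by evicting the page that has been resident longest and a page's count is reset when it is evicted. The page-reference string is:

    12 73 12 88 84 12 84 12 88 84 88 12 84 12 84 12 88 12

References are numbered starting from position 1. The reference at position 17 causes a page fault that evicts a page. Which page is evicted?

84

pos 1: 12: fault, frames [12]
pos 2: 73: fault, frames [12, 73]
pos 3: 12: hit
pos 4: 88: fault, evict 73, frames [12, 88]
pos 5: 84: fault, evict 88, frames [12, 84]
pos 6: 12: hit
pos 7: 84: hit
pos 8: 12: hit
pos 9: 88: fault, evict 84, frames [12, 88]
pos 10: 84: fault, evict 88, frames [12, 84]
pos 11: 88: fault, evict 84, frames [12, 88]
pos 12: 12: hit
pos 13: 84: fault, evict 88, frames [12, 84]
pos 14: 12: hit
pos 15: 84: hit
pos 16: 12: hit
pos 17: 88: fault, evict 84, frames [12, 88]
At position 17, page 84 is evicted.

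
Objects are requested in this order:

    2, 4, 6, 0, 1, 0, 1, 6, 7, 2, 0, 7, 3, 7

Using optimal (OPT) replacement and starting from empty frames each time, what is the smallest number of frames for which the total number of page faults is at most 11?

f=1: 14 faults
f=2: 10 faults
f=3: 8 faults
f=4: 7 faults
f=5: 7 faults
f=6: 7 faults
f=7: 7 faults
Smallest f with faults ≤ 11 is 2.

2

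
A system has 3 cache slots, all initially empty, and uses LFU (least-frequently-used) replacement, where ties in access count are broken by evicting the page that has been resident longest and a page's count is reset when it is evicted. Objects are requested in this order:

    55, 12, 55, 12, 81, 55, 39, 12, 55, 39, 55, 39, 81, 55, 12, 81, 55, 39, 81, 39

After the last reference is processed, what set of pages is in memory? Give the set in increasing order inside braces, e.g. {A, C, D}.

{39, 55, 81}

55 → miss, frames [55]
12 → miss, frames [55, 12]
55 → hit
12 → hit
81 → miss, frames [55, 12, 81]
55 → hit
39 → miss, evict 81, frames [55, 12, 39]
12 → hit
55 → hit
39 → hit
55 → hit
39 → hit
81 → miss, evict 12, frames [55, 39, 81]
55 → hit
12 → miss, evict 81, frames [55, 39, 12]
81 → miss, evict 12, frames [55, 39, 81]
55 → hit
39 → hit
81 → hit
39 → hit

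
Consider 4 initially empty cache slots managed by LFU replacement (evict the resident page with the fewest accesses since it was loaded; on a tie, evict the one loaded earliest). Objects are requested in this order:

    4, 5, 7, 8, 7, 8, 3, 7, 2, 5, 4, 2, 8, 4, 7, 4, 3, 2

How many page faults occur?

4 -> miss, frames {4}
5 -> miss, frames {4,5}
7 -> miss, frames {4,5,7}
8 -> miss, frames {4,5,7,8}
7 -> hit
8 -> hit
3 -> miss, evict 4, frames {5,7,8,3}
7 -> hit
2 -> miss, evict 5, frames {7,8,3,2}
5 -> miss, evict 3, frames {7,8,2,5}
4 -> miss, evict 2, frames {7,8,5,4}
2 -> miss, evict 5, frames {7,8,4,2}
8 -> hit
4 -> hit
7 -> hit
4 -> hit
3 -> miss, evict 2, frames {7,8,4,3}
2 -> miss, evict 3, frames {7,8,4,2}
Page faults: 11.

11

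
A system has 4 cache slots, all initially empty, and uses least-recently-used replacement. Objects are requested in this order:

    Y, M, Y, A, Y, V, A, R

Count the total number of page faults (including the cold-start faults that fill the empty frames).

Y → miss, frames [Y]
M → miss, frames [Y, M]
Y → hit
A → miss, frames [M, Y, A]
Y → hit
V → miss, frames [M, A, Y, V]
A → hit
R → miss, evict M, frames [Y, V, A, R]
Page faults: 5.

5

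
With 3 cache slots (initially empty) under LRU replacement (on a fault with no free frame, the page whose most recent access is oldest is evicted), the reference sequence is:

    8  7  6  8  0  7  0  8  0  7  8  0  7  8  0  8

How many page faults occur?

8: miss, frames (8)
7: miss, frames (8 7)
6: miss, frames (8 7 6)
8: hit
0: miss, evict 7, frames (6 8 0)
7: miss, evict 6, frames (8 0 7)
0: hit
8: hit
0: hit
7: hit
8: hit
0: hit
7: hit
8: hit
0: hit
8: hit
Page faults: 5.

5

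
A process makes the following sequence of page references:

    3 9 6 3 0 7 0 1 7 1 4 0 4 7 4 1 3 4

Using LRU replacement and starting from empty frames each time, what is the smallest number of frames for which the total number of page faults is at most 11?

f=1: 18 faults
f=2: 14 faults
f=3: 11 faults
f=4: 8 faults
f=5: 7 faults
f=6: 7 faults
f=7: 7 faults
Smallest f with faults ≤ 11 is 3.

3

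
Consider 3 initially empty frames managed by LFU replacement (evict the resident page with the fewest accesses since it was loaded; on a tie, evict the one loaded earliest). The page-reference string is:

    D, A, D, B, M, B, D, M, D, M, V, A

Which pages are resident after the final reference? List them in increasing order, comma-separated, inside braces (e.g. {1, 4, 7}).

{A, D, M}

D → fault, frames [D]
A → fault, frames [D, A]
D → hit
B → fault, frames [D, A, B]
M → fault, evict A, frames [D, B, M]
B → hit
D → hit
M → hit
D → hit
M → hit
V → fault, evict B, frames [D, M, V]
A → fault, evict V, frames [D, M, A]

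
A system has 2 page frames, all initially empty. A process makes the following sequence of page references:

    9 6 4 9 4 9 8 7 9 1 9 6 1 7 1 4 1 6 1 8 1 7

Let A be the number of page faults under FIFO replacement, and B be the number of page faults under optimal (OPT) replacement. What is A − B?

Under FIFO: F F F F . . F F F F . F . F F F . F F F . F → 16 faults.
Under OPT: F F F . . . F F . F . F . F . F . F . F . F → 12 faults.
A − B = 16 − 12 = 4.

4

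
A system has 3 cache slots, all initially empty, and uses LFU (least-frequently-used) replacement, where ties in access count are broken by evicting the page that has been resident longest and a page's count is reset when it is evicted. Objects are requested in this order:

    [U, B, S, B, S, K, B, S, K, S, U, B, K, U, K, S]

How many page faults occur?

U: fault, frames (U)
B: fault, frames (U B)
S: fault, frames (U B S)
B: hit
S: hit
K: fault, evict U, frames (B S K)
B: hit
S: hit
K: hit
S: hit
U: fault, evict K, frames (B S U)
B: hit
K: fault, evict U, frames (B S K)
U: fault, evict K, frames (B S U)
K: fault, evict U, frames (B S K)
S: hit
Page faults: 8.

8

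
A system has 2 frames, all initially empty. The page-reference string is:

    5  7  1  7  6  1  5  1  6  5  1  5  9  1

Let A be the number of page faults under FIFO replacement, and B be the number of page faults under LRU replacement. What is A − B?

Under FIFO: F F F . F . F F F F F . F . → 10 faults.
Under LRU: F F F . F F F . F F F . F F → 11 faults.
A − B = 10 − 11 = -1.

-1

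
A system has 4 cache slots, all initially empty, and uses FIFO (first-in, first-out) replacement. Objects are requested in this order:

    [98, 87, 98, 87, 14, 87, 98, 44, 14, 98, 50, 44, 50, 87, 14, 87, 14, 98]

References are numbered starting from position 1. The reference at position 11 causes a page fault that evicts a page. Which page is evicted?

pos 1: 98 → miss, frames (98)
pos 2: 87 → miss, frames (98 87)
pos 3: 98 → hit
pos 4: 87 → hit
pos 5: 14 → miss, frames (98 87 14)
pos 6: 87 → hit
pos 7: 98 → hit
pos 8: 44 → miss, frames (98 87 14 44)
pos 9: 14 → hit
pos 10: 98 → hit
pos 11: 50 → miss, evict 98, frames (87 14 44 50)
At position 11, page 98 is evicted.

98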